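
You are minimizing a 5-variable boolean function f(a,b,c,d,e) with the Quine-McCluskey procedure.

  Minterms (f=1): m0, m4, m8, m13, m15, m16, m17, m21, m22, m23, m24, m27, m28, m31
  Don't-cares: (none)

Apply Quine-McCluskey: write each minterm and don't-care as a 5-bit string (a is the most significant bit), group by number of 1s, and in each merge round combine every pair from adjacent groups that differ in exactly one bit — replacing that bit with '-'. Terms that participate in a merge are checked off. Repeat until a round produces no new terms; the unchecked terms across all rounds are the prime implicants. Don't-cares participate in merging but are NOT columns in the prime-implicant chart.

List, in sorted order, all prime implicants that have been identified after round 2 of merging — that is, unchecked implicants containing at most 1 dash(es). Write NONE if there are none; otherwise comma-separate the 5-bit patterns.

-1111, 00-00, 011-1, 1-111, 10-01, 1000-, 101-1, 1011-, 11-00, 11-11

size-2^0 implicants → 00000(✓)  00100(✓)  01000(✓)  01101(✓)  01111(✓)  10000(✓)  10001(✓)  10101(✓)  10110(✓)  10111(✓)  11000(✓)  11011(✓)  11100(✓)  11111(✓)
size-2^1 implicants → -0000(✓)  -1000(✓)  -1111  0-000(✓)  00-00  011-1  1-000(✓)  1-111  10-01  1000-  101-1  1011-  11-00  11-11
size-2^2 implicants → --000
Unchecked terms (primes): --000, -1111, 00-00, 011-1, 1-111, 10-01, 1000-, 101-1, 1011-, 11-00, 11-11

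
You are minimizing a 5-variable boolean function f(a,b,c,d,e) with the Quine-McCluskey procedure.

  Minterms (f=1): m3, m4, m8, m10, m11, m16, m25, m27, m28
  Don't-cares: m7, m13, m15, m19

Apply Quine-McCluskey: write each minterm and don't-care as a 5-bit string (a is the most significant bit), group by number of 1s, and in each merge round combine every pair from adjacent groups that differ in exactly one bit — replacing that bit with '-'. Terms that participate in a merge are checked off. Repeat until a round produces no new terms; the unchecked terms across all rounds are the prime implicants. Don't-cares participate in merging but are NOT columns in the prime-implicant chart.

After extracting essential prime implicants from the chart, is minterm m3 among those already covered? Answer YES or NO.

NO

Round 0: 00011✓ 00100 00111✓ 01000✓ 01010✓ 01011✓ 01101✓ 01111✓ 10000 10011✓ 11001✓ 11011✓ 11100
Round 1: -0011✓ -1011✓ 0-011✓ 0-111✓ 00-11✓ 01-11✓ 010-0 0101- 011-1 1-011✓ 110-1
Round 2: --011 0--11
PIs = {--011, 0--11, 00100, 010-0, 0101-, 011-1, 10000, 110-1, 11100}
Coverage chart:
  m3: --011,0--11
  m4: 00100 ←essential
  m8: 010-0 ←essential
  m10: 010-0,0101-
  m11: --011,0--11,0101-
  m16: 10000 ←essential
  m25: 110-1 ←essential
  m27: --011,110-1
  m28: 11100 ←essential
Essential: 00100, 010-0, 10000, 110-1, 11100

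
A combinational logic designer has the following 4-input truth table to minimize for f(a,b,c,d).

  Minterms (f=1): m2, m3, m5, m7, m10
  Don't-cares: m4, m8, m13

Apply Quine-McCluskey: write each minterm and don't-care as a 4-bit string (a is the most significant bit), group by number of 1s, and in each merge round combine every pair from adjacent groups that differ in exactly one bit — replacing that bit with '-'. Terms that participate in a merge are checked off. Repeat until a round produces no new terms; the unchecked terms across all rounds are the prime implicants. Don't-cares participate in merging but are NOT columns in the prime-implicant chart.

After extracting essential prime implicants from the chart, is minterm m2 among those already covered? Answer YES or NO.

Round 0: 0010✓ 0011✓ 0100✓ 0101✓ 0111✓ 1000✓ 1010✓ 1101✓
Round 1: -010 -101 0-11 001- 01-1 010- 10-0
PIs = {-010, -101, 0-11, 001-, 01-1, 010-, 10-0}
Coverage chart:
  m2: -010,001-
  m3: 0-11,001-
  m5: -101,01-1,010-
  m7: 0-11,01-1
  m10: -010,10-0
(no essential prime implicants)

NO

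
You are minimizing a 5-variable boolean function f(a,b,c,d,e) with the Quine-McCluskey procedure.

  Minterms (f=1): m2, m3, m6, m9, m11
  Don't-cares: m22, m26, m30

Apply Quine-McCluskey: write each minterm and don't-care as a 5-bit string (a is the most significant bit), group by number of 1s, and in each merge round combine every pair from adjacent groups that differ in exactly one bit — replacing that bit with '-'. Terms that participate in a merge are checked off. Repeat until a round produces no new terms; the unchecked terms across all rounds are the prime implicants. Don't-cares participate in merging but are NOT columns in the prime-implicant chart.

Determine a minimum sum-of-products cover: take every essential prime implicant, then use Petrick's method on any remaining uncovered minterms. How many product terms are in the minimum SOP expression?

3

Round 0: 00010✓ 00011✓ 00110✓ 01001✓ 01011✓ 10110✓ 11010✓ 11110✓
Round 1: -0110 0-011 00-10 0001- 010-1 1-110 11-10
PIs = {-0110, 0-011, 00-10, 0001-, 010-1, 1-110, 11-10}
Coverage chart:
  m2: 00-10,0001-
  m3: 0-011,0001-
  m6: -0110,00-10
  m9: 010-1 ←essential
  m11: 0-011,010-1
Essential: 010-1
Petrick residual → -0110, 0001-
Min cover (3 terms): b'cde' + a'b'c'd + a'bc'e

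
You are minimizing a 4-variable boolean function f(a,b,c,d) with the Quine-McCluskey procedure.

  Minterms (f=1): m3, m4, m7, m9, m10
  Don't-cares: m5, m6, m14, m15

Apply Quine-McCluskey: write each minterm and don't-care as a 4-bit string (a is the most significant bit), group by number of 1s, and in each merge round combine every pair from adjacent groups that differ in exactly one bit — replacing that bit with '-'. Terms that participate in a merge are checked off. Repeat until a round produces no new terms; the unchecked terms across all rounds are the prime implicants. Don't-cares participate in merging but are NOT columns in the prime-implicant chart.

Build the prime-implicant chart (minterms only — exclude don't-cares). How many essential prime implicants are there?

4

[col 0] 0011*, 0100*, 0101*, 0110*, 0111*, 1001, 1010*, 1110*, 1111*
[col 1] -110*, -111*, 0-11, 01-0*, 01-1*, 010-*, 011-*, 1-10, 111-*
[col 2] -11-, 01--
Prime implicants: -11-, 0-11, 01--, 1-10, 1001
PI chart (minterm → PIs covering it):
  3 | 0-11  (sole → essential)
  4 | 01--  (sole → essential)
  7 | -11-,0-11,01--
  9 | 1001  (sole → essential)
  10 | 1-10  (sole → essential)
Essential prime implicants: 0-11, 01--, 1-10, 1001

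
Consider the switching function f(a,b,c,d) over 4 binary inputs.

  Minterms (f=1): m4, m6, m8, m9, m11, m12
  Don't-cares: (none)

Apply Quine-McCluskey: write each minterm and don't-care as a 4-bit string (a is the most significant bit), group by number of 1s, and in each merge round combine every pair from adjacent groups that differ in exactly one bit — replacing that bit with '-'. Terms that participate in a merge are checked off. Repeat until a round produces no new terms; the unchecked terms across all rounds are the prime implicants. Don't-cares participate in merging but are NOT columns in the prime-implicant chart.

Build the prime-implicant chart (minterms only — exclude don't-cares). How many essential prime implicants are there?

size-2^0 implicants → 0100(✓)  0110(✓)  1000(✓)  1001(✓)  1011(✓)  1100(✓)
size-2^1 implicants → -100  01-0  1-00  10-1  100-
Unchecked terms (primes): -100, 01-0, 1-00, 10-1, 100-
Minterm coverage:
  m4 ⊆ -100,01-0
  m6 ⊆ 01-0 [E]
  m8 ⊆ 1-00,100-
  m9 ⊆ 10-1,100-
  m11 ⊆ 10-1 [E]
  m12 ⊆ -100,1-00
E = {01-0, 10-1}

2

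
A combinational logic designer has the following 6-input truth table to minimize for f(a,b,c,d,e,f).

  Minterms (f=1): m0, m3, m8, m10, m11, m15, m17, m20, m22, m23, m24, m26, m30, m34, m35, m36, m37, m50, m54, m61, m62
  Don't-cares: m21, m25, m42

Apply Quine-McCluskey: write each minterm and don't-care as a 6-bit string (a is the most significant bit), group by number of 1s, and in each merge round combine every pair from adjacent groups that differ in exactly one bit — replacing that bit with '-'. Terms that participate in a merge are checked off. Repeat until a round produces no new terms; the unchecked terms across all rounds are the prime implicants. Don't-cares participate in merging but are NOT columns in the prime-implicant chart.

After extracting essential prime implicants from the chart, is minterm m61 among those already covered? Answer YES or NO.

size-2^0 implicants → 000000(✓)  000011(✓)  001000(✓)  001010(✓)  001011(✓)  001111(✓)  010001(✓)  010100(✓)  010101(✓)  010110(✓)  010111(✓)  011000(✓)  011001(✓)  011010(✓)  011110(✓)  100010(✓)  100011(✓)  100100(✓)  100101(✓)  101010(✓)  110010(✓)  110110(✓)  111101  111110(✓)
size-2^1 implicants → -00011  -01010  -10110(✓)  -11110(✓)  0-1000(✓)  0-1010(✓)  00-000  00-011  001-11  0010-0(✓)  00101-  01-001  01-110(✓)  010-01  0101-0(✓)  0101-1(✓)  01010-(✓)  01011-(✓)  011-10  0110-0(✓)  01100-  1-0010  10-010  10001-  10010-  11-110(✓)  110-10
size-2^2 implicants → -1-110  0-10-0  0101--
Unchecked terms (primes): -00011, -01010, -1-110, 0-10-0, 00-000, 00-011, 001-11, 00101-, 01-001, 010-01, 0101--, 011-10, 01100-, 1-0010, 10-010, 10001-, 10010-, 110-10, 111101
Minterm coverage:
  m0 ⊆ 00-000 [E]
  m3 ⊆ -00011,00-011
  m8 ⊆ 0-10-0,00-000
  m10 ⊆ -01010,0-10-0,00101-
  m11 ⊆ 00-011,001-11,00101-
  m15 ⊆ 001-11 [E]
  m17 ⊆ 01-001,010-01
  m20 ⊆ 0101-- [E]
  m22 ⊆ -1-110,0101--
  m23 ⊆ 0101-- [E]
  m24 ⊆ 0-10-0,01100-
  m26 ⊆ 0-10-0,011-10
  m30 ⊆ -1-110,011-10
  m34 ⊆ 1-0010,10-010,10001-
  m35 ⊆ -00011,10001-
  m36 ⊆ 10010- [E]
  m37 ⊆ 10010- [E]
  m50 ⊆ 1-0010,110-10
  m54 ⊆ -1-110,110-10
  m61 ⊆ 111101 [E]
  m62 ⊆ -1-110 [E]
E = {-1-110, 00-000, 001-11, 0101--, 10010-, 111101}

YES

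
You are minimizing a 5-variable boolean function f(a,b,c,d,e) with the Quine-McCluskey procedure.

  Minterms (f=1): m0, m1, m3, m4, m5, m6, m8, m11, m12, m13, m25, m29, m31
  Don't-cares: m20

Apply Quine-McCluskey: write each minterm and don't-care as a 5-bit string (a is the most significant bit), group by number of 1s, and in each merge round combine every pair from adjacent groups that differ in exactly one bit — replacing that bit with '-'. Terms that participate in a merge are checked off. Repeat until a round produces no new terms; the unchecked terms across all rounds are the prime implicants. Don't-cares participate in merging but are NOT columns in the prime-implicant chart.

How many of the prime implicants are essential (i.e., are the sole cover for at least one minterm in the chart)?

5

[col 0] 00000*, 00001*, 00011*, 00100*, 00101*, 00110*, 01000*, 01011*, 01100*, 01101*, 10100*, 11001*, 11101*, 11111*
[col 1] -0100, -1101, 0-000*, 0-011, 0-100*, 0-101*, 00-00*, 00-01*, 000-1, 0000-*, 001-0, 0010-*, 01-00*, 0110-*, 11-01, 111-1
[col 2] 0--00, 0-10-, 00-0-
Prime implicants: -0100, -1101, 0--00, 0-011, 0-10-, 00-0-, 000-1, 001-0, 11-01, 111-1
PI chart (minterm → PIs covering it):
  0 | 0--00,00-0-
  1 | 00-0-,000-1
  3 | 0-011,000-1
  4 | -0100,0--00,0-10-,00-0-,001-0
  5 | 0-10-,00-0-
  6 | 001-0  (sole → essential)
  8 | 0--00  (sole → essential)
  11 | 0-011  (sole → essential)
  12 | 0--00,0-10-
  13 | -1101,0-10-
  25 | 11-01  (sole → essential)
  29 | -1101,11-01,111-1
  31 | 111-1  (sole → essential)
Essential prime implicants: 0--00, 0-011, 001-0, 11-01, 111-1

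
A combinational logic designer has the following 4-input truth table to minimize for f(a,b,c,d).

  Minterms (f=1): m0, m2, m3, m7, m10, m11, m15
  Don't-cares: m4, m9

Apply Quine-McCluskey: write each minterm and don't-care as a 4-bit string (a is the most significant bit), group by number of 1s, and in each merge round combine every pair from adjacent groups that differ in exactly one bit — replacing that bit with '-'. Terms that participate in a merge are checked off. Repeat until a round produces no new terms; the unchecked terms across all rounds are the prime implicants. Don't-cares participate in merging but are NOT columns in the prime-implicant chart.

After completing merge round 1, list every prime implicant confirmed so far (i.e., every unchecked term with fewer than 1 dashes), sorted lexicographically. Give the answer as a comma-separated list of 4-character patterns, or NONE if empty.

Round 0: 0000✓ 0010✓ 0011✓ 0100✓ 0111✓ 1001✓ 1010✓ 1011✓ 1111✓
Round 1: -010✓ -011✓ -111✓ 0-00 0-11✓ 00-0 001-✓ 1-11✓ 10-1 101-✓
Round 2: --11 -01-
PIs = {--11, -01-, 0-00, 00-0, 10-1}

NONE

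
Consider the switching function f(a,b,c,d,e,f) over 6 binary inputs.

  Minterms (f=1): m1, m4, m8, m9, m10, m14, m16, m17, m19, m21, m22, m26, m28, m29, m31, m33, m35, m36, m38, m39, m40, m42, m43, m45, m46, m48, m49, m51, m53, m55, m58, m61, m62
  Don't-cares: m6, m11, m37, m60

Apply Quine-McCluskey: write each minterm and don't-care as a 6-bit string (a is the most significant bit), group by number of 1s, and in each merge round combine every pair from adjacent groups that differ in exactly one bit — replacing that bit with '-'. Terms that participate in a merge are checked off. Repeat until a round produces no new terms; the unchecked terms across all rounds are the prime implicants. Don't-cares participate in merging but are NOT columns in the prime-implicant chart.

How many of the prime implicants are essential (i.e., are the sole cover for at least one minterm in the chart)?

size-2^0 implicants → 000001(✓)  000100(✓)  000110(✓)  001000(✓)  001001(✓)  001010(✓)  001011(✓)  001110(✓)  010000(✓)  010001(✓)  010011(✓)  010101(✓)  010110(✓)  011010(✓)  011100(✓)  011101(✓)  011111(✓)  100001(✓)  100011(✓)  100100(✓)  100101(✓)  100110(✓)  100111(✓)  101000(✓)  101010(✓)  101011(✓)  101101(✓)  101110(✓)  110000(✓)  110001(✓)  110011(✓)  110101(✓)  110111(✓)  111010(✓)  111100(✓)  111101(✓)  111110(✓)
size-2^1 implicants → -00001(✓)  -00100(✓)  -00110(✓)  -01000(✓)  -01010(✓)  -01011(✓)  -01110(✓)  -10000(✓)  -10001(✓)  -10011(✓)  -10101(✓)  -11010(✓)  -11100(✓)  -11101(✓)  0-0001(✓)  0-0110  0-1010(✓)  00-001  00-110(✓)  0001-0(✓)  001-10(✓)  0010-0(✓)  0010-1(✓)  00100-(✓)  00101-(✓)  01-101(✓)  010-01(✓)  0100-1(✓)  01000-(✓)  0111-1  01110-(✓)  1-0001(✓)  1-0011(✓)  1-0101(✓)  1-0111(✓)  1-1010(✓)  1-1101(✓)  1-1110(✓)  10-011  10-101(✓)  10-110(✓)  100-01(✓)  100-11(✓)  1000-1(✓)  1001-0(✓)  1001-1(✓)  10010-(✓)  10011-(✓)  101-10(✓)  1010-0(✓)  10101-(✓)  11-101(✓)  110-01(✓)  110-11(✓)  1100-1(✓)  11000-(✓)  1101-1(✓)  111-10(✓)  1111-0  11110-(✓)
size-2^2 implicants → --0001  --1010  -0-110  -001-0  -01-10  -010-0  -0101-  -1-101  -10-01  -100-1  -1000-  -1110-  0010--  1--101  1-0-01(✓)  1-0-11(✓)  1-00-1(✓)  1-01-1(✓)  1-1-10  100--1(✓)  1001--  110--1(✓)
size-2^3 implicants → 1-0--1
Unchecked terms (primes): --0001, --1010, -0-110, -001-0, -01-10, -010-0, -0101-, -1-101, -10-01, -100-1, -1000-, -1110-, 0-0110, 00-001, 0010--, 0111-1, 1--101, 1-0--1, 1-1-10, 10-011, 1001--, 1111-0
Minterm coverage:
  m1 ⊆ --0001,00-001
  m4 ⊆ -001-0 [E]
  m8 ⊆ -010-0,0010--
  m9 ⊆ 00-001,0010--
  m10 ⊆ --1010,-01-10,-010-0,-0101-,0010--
  m14 ⊆ -0-110,-01-10
  m16 ⊆ -1000- [E]
  m17 ⊆ --0001,-10-01,-100-1,-1000-
  m19 ⊆ -100-1 [E]
  m21 ⊆ -1-101,-10-01
  m22 ⊆ 0-0110 [E]
  m26 ⊆ --1010 [E]
  m28 ⊆ -1110- [E]
  m29 ⊆ -1-101,-1110-,0111-1
  m31 ⊆ 0111-1 [E]
  m33 ⊆ --0001,1-0--1
  m35 ⊆ 1-0--1,10-011
  m36 ⊆ -001-0,1001--
  m38 ⊆ -0-110,-001-0,1001--
  m39 ⊆ 1-0--1,1001--
  m40 ⊆ -010-0 [E]
  m42 ⊆ --1010,-01-10,-010-0,-0101-,1-1-10
  m43 ⊆ -0101-,10-011
  m45 ⊆ 1--101 [E]
  m46 ⊆ -0-110,-01-10,1-1-10
  m48 ⊆ -1000- [E]
  m49 ⊆ --0001,-10-01,-100-1,-1000-,1-0--1
  m51 ⊆ -100-1,1-0--1
  m53 ⊆ -1-101,-10-01,1--101,1-0--1
  m55 ⊆ 1-0--1 [E]
  m58 ⊆ --1010,1-1-10
  m61 ⊆ -1-101,-1110-,1--101
  m62 ⊆ 1-1-10,1111-0
E = {--1010, -001-0, -010-0, -100-1, -1000-, -1110-, 0-0110, 0111-1, 1--101, 1-0--1}

10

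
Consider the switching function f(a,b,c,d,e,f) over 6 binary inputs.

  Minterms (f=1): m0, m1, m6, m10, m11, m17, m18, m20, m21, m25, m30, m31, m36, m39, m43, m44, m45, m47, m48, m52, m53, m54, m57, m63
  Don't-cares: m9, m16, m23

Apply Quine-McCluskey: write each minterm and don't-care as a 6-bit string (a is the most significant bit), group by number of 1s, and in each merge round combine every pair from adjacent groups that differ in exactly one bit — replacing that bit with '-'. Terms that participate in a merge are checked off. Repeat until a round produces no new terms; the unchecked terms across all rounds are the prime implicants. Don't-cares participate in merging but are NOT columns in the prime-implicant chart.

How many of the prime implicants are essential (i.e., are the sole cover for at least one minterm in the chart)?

[col 0] 000000*, 000001*, 000110, 001001*, 001010*, 001011*, 010000*, 010001*, 010010*, 010100*, 010101*, 010111*, 011001*, 011110*, 011111*, 100100*, 100111*, 101011*, 101100*, 101101*, 101111*, 110000*, 110100*, 110101*, 110110*, 111001*, 111111*
[col 1] -01011, -10000*, -10100*, -10101*, -11001, -11111, 0-0000*, 0-0001*, 0-1001*, 00-001*, 00000-*, 0010-1, 00101-, 01-001*, 01-111, 010-00*, 010-01*, 0100-0, 01000-*, 0101-1, 01010-*, 01111-, 1-0100, 1-1111, 10-100, 10-111, 101-11, 1011-1, 10110-, 110-00*, 1101-0, 11010-*
[col 2] -10-00, -1010-, 0--001, 0-000-, 010-0-
Prime implicants: -01011, -10-00, -1010-, -11001, -11111, 0--001, 0-000-, 000110, 0010-1, 00101-, 01-111, 010-0-, 0100-0, 0101-1, 01111-, 1-0100, 1-1111, 10-100, 10-111, 101-11, 1011-1, 10110-, 1101-0
PI chart (minterm → PIs covering it):
  0 | 0-000-  (sole → essential)
  1 | 0--001,0-000-
  6 | 000110  (sole → essential)
  10 | 00101-  (sole → essential)
  11 | -01011,0010-1,00101-
  17 | 0--001,0-000-,010-0-
  18 | 0100-0  (sole → essential)
  20 | -10-00,-1010-,010-0-
  21 | -1010-,010-0-,0101-1
  25 | -11001,0--001
  30 | 01111-  (sole → essential)
  31 | -11111,01-111,01111-
  36 | 1-0100,10-100
  39 | 10-111  (sole → essential)
  43 | -01011,101-11
  44 | 10-100,10110-
  45 | 1011-1,10110-
  47 | 1-1111,10-111,101-11,1011-1
  48 | -10-00  (sole → essential)
  52 | -10-00,-1010-,1-0100,1101-0
  53 | -1010-  (sole → essential)
  54 | 1101-0  (sole → essential)
  57 | -11001  (sole → essential)
  63 | -11111,1-1111
Essential prime implicants: -10-00, -1010-, -11001, 0-000-, 000110, 00101-, 0100-0, 01111-, 10-111, 1101-0

10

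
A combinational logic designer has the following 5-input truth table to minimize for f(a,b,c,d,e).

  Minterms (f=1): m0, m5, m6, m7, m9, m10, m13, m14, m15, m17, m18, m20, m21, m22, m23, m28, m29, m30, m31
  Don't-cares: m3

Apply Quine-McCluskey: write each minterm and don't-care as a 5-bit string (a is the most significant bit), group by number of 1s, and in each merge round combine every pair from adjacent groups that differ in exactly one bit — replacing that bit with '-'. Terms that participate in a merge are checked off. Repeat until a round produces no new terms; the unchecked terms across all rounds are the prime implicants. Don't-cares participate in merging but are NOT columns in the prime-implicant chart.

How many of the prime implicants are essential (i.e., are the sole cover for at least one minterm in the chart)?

8

Round 0: 00000 00011✓ 00101✓ 00110✓ 00111✓ 01001✓ 01010✓ 01101✓ 01110✓ 01111✓ 10001✓ 10010✓ 10100✓ 10101✓ 10110✓ 10111✓ 11100✓ 11101✓ 11110✓ 11111✓
Round 1: -0101✓ -0110✓ -0111✓ -1101✓ -1110✓ -1111✓ 0-101✓ 0-110✓ 0-111✓ 00-11 001-1✓ 0011-✓ 01-01 01-10 011-1✓ 0111-✓ 1-100✓ 1-101✓ 1-110✓ 1-111✓ 10-01 10-10 101-0✓ 101-1✓ 1010-✓ 1011-✓ 111-0✓ 111-1✓ 1110-✓ 1111-✓
Round 2: --101✓ --110✓ --111✓ -01-1✓ -011-✓ -11-1✓ -111-✓ 0-1-1✓ 0-11-✓ 1-1-0✓ 1-1-1✓ 1-10-✓ 1-11-✓ 101--✓ 111--✓
Round 3: --1-1 --11- 1-1--
PIs = {--1-1, --11-, 00-11, 00000, 01-01, 01-10, 1-1--, 10-01, 10-10}
Coverage chart:
  m0: 00000 ←essential
  m5: --1-1 ←essential
  m6: --11- ←essential
  m7: --1-1,--11-,00-11
  m9: 01-01 ←essential
  m10: 01-10 ←essential
  m13: --1-1,01-01
  m14: --11-,01-10
  m15: --1-1,--11-
  m17: 10-01 ←essential
  m18: 10-10 ←essential
  m20: 1-1-- ←essential
  m21: --1-1,1-1--,10-01
  m22: --11-,1-1--,10-10
  m23: --1-1,--11-,1-1--
  m28: 1-1-- ←essential
  m29: --1-1,1-1--
  m30: --11-,1-1--
  m31: --1-1,--11-,1-1--
Essential: --1-1, --11-, 00000, 01-01, 01-10, 1-1--, 10-01, 10-10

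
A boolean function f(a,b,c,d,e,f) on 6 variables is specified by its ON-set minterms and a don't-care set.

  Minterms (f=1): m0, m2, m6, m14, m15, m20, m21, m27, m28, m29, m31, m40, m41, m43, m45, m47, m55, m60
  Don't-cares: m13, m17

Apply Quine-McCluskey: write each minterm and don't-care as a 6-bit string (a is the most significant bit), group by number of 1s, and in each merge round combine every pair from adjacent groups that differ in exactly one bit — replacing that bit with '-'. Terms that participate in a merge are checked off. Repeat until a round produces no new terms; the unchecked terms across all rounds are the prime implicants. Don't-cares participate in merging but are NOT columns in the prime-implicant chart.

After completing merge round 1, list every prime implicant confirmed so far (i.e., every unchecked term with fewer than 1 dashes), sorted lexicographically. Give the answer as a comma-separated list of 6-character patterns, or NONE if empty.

110111

size-2^0 implicants → 000000(✓)  000010(✓)  000110(✓)  001101(✓)  001110(✓)  001111(✓)  010001(✓)  010100(✓)  010101(✓)  011011(✓)  011100(✓)  011101(✓)  011111(✓)  101000(✓)  101001(✓)  101011(✓)  101101(✓)  101111(✓)  110111  111100(✓)
size-2^1 implicants → -01101(✓)  -01111(✓)  -11100  0-1101(✓)  0-1111(✓)  00-110  000-10  0000-0  0011-1(✓)  00111-  01-100(✓)  01-101(✓)  010-01  01010-(✓)  011-11  0111-1(✓)  01110-(✓)  101-01(✓)  101-11(✓)  1010-1(✓)  10100-  1011-1(✓)
size-2^2 implicants → -011-1  0-11-1  01-10-  101--1
Unchecked terms (primes): -011-1, -11100, 0-11-1, 00-110, 000-10, 0000-0, 00111-, 01-10-, 010-01, 011-11, 101--1, 10100-, 110111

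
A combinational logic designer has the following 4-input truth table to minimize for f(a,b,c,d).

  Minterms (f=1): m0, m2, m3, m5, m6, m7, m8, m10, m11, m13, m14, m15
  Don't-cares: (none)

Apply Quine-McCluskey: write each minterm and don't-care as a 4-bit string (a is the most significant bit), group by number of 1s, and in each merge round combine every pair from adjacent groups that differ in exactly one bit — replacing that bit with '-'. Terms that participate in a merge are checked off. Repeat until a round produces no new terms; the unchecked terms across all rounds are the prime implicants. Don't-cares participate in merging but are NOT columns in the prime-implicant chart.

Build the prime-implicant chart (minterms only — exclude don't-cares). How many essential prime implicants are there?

3

size-2^0 implicants → 0000(✓)  0010(✓)  0011(✓)  0101(✓)  0110(✓)  0111(✓)  1000(✓)  1010(✓)  1011(✓)  1101(✓)  1110(✓)  1111(✓)
size-2^1 implicants → -000(✓)  -010(✓)  -011(✓)  -101(✓)  -110(✓)  -111(✓)  0-10(✓)  0-11(✓)  00-0(✓)  001-(✓)  01-1(✓)  011-(✓)  1-10(✓)  1-11(✓)  10-0(✓)  101-(✓)  11-1(✓)  111-(✓)
size-2^2 implicants → --10(✓)  --11(✓)  -0-0  -01-(✓)  -1-1  -11-(✓)  0-1-(✓)  1-1-(✓)
size-2^3 implicants → --1-
Unchecked terms (primes): --1-, -0-0, -1-1
Minterm coverage:
  m0 ⊆ -0-0 [E]
  m2 ⊆ --1-,-0-0
  m3 ⊆ --1- [E]
  m5 ⊆ -1-1 [E]
  m6 ⊆ --1- [E]
  m7 ⊆ --1-,-1-1
  m8 ⊆ -0-0 [E]
  m10 ⊆ --1-,-0-0
  m11 ⊆ --1- [E]
  m13 ⊆ -1-1 [E]
  m14 ⊆ --1- [E]
  m15 ⊆ --1-,-1-1
E = {--1-, -0-0, -1-1}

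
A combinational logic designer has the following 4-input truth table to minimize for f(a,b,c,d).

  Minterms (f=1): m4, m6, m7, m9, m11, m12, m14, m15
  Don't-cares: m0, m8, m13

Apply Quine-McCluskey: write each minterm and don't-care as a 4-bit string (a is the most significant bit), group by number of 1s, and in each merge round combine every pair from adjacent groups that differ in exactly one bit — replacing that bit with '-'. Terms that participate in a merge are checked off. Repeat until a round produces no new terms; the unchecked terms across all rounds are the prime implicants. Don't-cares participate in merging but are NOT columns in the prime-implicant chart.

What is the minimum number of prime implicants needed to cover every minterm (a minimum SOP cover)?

Round 0: 0000✓ 0100✓ 0110✓ 0111✓ 1000✓ 1001✓ 1011✓ 1100✓ 1101✓ 1110✓ 1111✓
Round 1: -000✓ -100✓ -110✓ -111✓ 0-00✓ 01-0✓ 011-✓ 1-00✓ 1-01✓ 1-11✓ 10-1✓ 100-✓ 11-0✓ 11-1✓ 110-✓ 111-✓
Round 2: --00 -1-0 -11- 1--1 1-0- 11--
PIs = {--00, -1-0, -11-, 1--1, 1-0-, 11--}
Coverage chart:
  m4: --00,-1-0
  m6: -1-0,-11-
  m7: -11- ←essential
  m9: 1--1,1-0-
  m11: 1--1 ←essential
  m12: --00,-1-0,1-0-,11--
  m14: -1-0,-11-,11--
  m15: -11-,1--1,11--
Essential: -11-, 1--1
Petrick residual → --00
Min cover (3 terms): c'd' + bc + ad

3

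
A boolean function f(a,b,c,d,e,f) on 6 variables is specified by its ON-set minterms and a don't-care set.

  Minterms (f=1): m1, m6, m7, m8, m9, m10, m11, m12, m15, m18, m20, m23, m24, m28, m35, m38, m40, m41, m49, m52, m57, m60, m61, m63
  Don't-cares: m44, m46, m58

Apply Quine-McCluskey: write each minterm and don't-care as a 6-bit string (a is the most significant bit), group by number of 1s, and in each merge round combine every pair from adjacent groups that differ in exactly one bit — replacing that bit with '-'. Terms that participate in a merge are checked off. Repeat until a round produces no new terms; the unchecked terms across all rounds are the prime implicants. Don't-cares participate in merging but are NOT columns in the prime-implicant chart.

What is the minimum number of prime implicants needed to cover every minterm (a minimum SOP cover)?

[col 0] 000001*, 000110*, 000111*, 001000*, 001001*, 001010*, 001011*, 001100*, 001111*, 010010, 010100*, 010111*, 011000*, 011100*, 100011, 100110*, 101000*, 101001*, 101100*, 101110*, 110001*, 110100*, 111001*, 111010, 111100*, 111101*, 111111*
[col 1] -00110, -01000*, -01001*, -01100*, -10100*, -11100*, 0-0111, 0-1000*, 0-1100*, 00-001, 00-111, 00011-, 001-00*, 001-11, 0010-0*, 0010-1*, 00100-*, 00101-*, 01-100*, 011-00*, 1-1001, 1-1100*, 10-110, 101-00*, 10100-*, 1011-0, 11-001, 11-100*, 111-01, 1111-1, 11110-
[col 2] --1100, -01-00, -0100-, -1-100, 0-1-00, 0010--
Prime implicants: --1100, -00110, -01-00, -0100-, -1-100, 0-0111, 0-1-00, 00-001, 00-111, 00011-, 001-11, 0010--, 010010, 1-1001, 10-110, 100011, 1011-0, 11-001, 111-01, 111010, 1111-1, 11110-
PI chart (minterm → PIs covering it):
  1 | 00-001  (sole → essential)
  6 | -00110,00011-
  7 | 0-0111,00-111,00011-
  8 | -01-00,-0100-,0-1-00,0010--
  9 | -0100-,00-001,0010--
  10 | 0010--  (sole → essential)
  11 | 001-11,0010--
  12 | --1100,-01-00,0-1-00
  15 | 00-111,001-11
  18 | 010010  (sole → essential)
  20 | -1-100  (sole → essential)
  23 | 0-0111  (sole → essential)
  24 | 0-1-00  (sole → essential)
  28 | --1100,-1-100,0-1-00
  35 | 100011  (sole → essential)
  38 | -00110,10-110
  40 | -01-00,-0100-
  41 | -0100-,1-1001
  49 | 11-001  (sole → essential)
  52 | -1-100  (sole → essential)
  57 | 1-1001,11-001,111-01
  60 | --1100,-1-100,11110-
  61 | 111-01,1111-1,11110-
  63 | 1111-1  (sole → essential)
Essential prime implicants: -1-100, 0-0111, 0-1-00, 00-001, 0010--, 010010, 100011, 11-001, 1111-1
Petrick residual → -00110, -0100-, 00-111
Minimum SOP uses 12 PIs: b'c'def' + b'cd'e' + bde'f' + a'c'def + a'ce'f' + a'b'd'e'f + a'b'def + a'b'cd' + a'bc'd'ef' + ab'c'd'ef + abd'e'f + abcdf

12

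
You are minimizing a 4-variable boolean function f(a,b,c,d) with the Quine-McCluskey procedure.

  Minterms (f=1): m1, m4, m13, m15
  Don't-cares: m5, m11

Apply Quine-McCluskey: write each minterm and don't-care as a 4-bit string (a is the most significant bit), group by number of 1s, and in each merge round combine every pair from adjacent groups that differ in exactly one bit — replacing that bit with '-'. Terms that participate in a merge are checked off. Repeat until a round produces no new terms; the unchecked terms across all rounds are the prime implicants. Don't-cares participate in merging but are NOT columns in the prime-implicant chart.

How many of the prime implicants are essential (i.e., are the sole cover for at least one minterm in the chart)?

size-2^0 implicants → 0001(✓)  0100(✓)  0101(✓)  1011(✓)  1101(✓)  1111(✓)
size-2^1 implicants → -101  0-01  010-  1-11  11-1
Unchecked terms (primes): -101, 0-01, 010-, 1-11, 11-1
Minterm coverage:
  m1 ⊆ 0-01 [E]
  m4 ⊆ 010- [E]
  m13 ⊆ -101,11-1
  m15 ⊆ 1-11,11-1
E = {0-01, 010-}

2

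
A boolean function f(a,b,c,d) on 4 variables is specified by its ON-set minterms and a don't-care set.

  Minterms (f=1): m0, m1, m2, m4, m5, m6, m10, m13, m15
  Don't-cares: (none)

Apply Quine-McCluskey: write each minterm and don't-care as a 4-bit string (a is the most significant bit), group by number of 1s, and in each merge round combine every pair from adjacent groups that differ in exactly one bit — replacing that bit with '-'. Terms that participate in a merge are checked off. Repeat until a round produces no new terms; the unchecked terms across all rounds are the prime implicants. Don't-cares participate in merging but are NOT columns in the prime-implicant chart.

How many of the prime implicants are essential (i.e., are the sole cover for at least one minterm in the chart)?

4

size-2^0 implicants → 0000(✓)  0001(✓)  0010(✓)  0100(✓)  0101(✓)  0110(✓)  1010(✓)  1101(✓)  1111(✓)
size-2^1 implicants → -010  -101  0-00(✓)  0-01(✓)  0-10(✓)  00-0(✓)  000-(✓)  01-0(✓)  010-(✓)  11-1
size-2^2 implicants → 0--0  0-0-
Unchecked terms (primes): -010, -101, 0--0, 0-0-, 11-1
Minterm coverage:
  m0 ⊆ 0--0,0-0-
  m1 ⊆ 0-0- [E]
  m2 ⊆ -010,0--0
  m4 ⊆ 0--0,0-0-
  m5 ⊆ -101,0-0-
  m6 ⊆ 0--0 [E]
  m10 ⊆ -010 [E]
  m13 ⊆ -101,11-1
  m15 ⊆ 11-1 [E]
E = {-010, 0--0, 0-0-, 11-1}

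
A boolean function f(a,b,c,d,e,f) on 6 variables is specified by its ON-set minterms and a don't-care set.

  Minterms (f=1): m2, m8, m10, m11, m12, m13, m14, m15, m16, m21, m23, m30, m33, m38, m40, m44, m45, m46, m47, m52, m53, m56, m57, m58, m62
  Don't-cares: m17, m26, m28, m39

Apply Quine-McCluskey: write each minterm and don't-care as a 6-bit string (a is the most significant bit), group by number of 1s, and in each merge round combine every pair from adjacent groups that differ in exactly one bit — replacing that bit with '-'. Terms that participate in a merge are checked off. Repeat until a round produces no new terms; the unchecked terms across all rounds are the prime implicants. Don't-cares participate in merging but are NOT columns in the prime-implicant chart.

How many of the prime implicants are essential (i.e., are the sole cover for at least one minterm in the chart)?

9

[col 0] 000010*, 001000*, 001010*, 001011*, 001100*, 001101*, 001110*, 001111*, 010000*, 010001*, 010101*, 010111*, 011010*, 011100*, 011110*, 100001, 100110*, 100111*, 101000*, 101100*, 101101*, 101110*, 101111*, 110100*, 110101*, 111000*, 111001*, 111010*, 111110*
[col 1] -01000*, -01100*, -01101*, -01110*, -01111*, -10101, -11010*, -11110*, 0-1010*, 0-1100*, 0-1110*, 00-010, 001-00*, 001-10*, 001-11*, 0010-0*, 00101-*, 0011-0*, 0011-1*, 00110-*, 00111-*, 010-01, 01000-, 0101-1, 011-10*, 0111-0*, 1-1000, 1-1110*, 10-110*, 10-111*, 10011-*, 101-00*, 1011-0*, 1011-1*, 10110-*, 10111-*, 11010-, 111-10*, 1110-0, 11100-
[col 2] --1110, -01-00, -011-0*, -011-1*, -0110-*, -0111-*, -11-10, 0-1-10, 0-11-0, 001--0, 001-1-, 0011--*, 10-11-, 1011--*
[col 3] -011--
Prime implicants: --1110, -01-00, -011--, -10101, -11-10, 0-1-10, 0-11-0, 00-010, 001--0, 001-1-, 010-01, 01000-, 0101-1, 1-1000, 10-11-, 100001, 11010-, 1110-0, 11100-
PI chart (minterm → PIs covering it):
  2 | 00-010  (sole → essential)
  8 | -01-00,001--0
  10 | 0-1-10,00-010,001--0,001-1-
  11 | 001-1-  (sole → essential)
  12 | -01-00,-011--,0-11-0,001--0
  13 | -011--  (sole → essential)
  14 | --1110,-011--,0-1-10,0-11-0,001--0,001-1-
  15 | -011--,001-1-
  16 | 01000-  (sole → essential)
  21 | -10101,010-01,0101-1
  23 | 0101-1  (sole → essential)
  30 | --1110,-11-10,0-1-10,0-11-0
  33 | 100001  (sole → essential)
  38 | 10-11-  (sole → essential)
  40 | -01-00,1-1000
  44 | -01-00,-011--
  45 | -011--  (sole → essential)
  46 | --1110,-011--,10-11-
  47 | -011--,10-11-
  52 | 11010-  (sole → essential)
  53 | -10101,11010-
  56 | 1-1000,1110-0,11100-
  57 | 11100-  (sole → essential)
  58 | -11-10,1110-0
  62 | --1110,-11-10
Essential prime implicants: -011--, 00-010, 001-1-, 01000-, 0101-1, 10-11-, 100001, 11010-, 11100-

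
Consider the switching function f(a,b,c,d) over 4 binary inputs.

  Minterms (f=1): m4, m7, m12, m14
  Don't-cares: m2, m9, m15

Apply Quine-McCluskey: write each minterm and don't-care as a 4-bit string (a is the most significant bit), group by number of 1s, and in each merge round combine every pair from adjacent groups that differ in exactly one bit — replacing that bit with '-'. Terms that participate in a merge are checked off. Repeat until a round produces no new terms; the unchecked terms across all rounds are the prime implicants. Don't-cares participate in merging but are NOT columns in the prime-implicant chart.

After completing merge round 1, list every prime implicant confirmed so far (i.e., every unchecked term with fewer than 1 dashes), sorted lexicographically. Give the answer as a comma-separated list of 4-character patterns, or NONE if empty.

[col 0] 0010, 0100*, 0111*, 1001, 1100*, 1110*, 1111*
[col 1] -100, -111, 11-0, 111-
Prime implicants: -100, -111, 0010, 1001, 11-0, 111-

0010, 1001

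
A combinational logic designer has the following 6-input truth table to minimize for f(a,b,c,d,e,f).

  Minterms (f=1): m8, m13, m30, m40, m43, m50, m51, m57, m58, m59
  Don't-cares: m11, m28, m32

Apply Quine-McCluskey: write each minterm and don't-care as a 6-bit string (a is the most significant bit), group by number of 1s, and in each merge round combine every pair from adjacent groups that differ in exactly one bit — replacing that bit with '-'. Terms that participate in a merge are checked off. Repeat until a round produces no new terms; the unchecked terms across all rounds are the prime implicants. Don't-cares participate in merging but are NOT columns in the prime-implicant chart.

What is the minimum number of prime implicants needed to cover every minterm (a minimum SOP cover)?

6

[col 0] 001000*, 001011*, 001101, 011100*, 011110*, 100000*, 101000*, 101011*, 110010*, 110011*, 111001*, 111010*, 111011*
[col 1] -01000, -01011, 0111-0, 1-1011, 10-000, 11-010*, 11-011*, 11001-*, 1110-1, 11101-*
[col 2] 11-01-
Prime implicants: -01000, -01011, 001101, 0111-0, 1-1011, 10-000, 11-01-, 1110-1
PI chart (minterm → PIs covering it):
  8 | -01000  (sole → essential)
  13 | 001101  (sole → essential)
  30 | 0111-0  (sole → essential)
  40 | -01000,10-000
  43 | -01011,1-1011
  50 | 11-01-  (sole → essential)
  51 | 11-01-  (sole → essential)
  57 | 1110-1  (sole → essential)
  58 | 11-01-  (sole → essential)
  59 | 1-1011,11-01-,1110-1
Essential prime implicants: -01000, 001101, 0111-0, 11-01-, 1110-1
Petrick residual → -01011
Minimum SOP uses 6 PIs: b'cd'e'f' + b'cd'ef + a'b'cde'f + a'bcdf' + abd'e + abcd'f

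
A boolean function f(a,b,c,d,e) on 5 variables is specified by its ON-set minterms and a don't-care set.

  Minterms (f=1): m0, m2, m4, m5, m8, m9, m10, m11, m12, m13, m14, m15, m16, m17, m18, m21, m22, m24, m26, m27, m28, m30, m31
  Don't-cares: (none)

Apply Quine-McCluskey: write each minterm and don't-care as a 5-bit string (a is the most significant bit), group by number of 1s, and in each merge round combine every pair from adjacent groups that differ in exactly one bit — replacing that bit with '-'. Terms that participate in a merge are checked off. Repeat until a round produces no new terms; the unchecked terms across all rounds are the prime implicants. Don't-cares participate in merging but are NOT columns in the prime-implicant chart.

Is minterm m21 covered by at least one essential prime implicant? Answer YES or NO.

[col 0] 00000*, 00010*, 00100*, 00101*, 01000*, 01001*, 01010*, 01011*, 01100*, 01101*, 01110*, 01111*, 10000*, 10001*, 10010*, 10101*, 10110*, 11000*, 11010*, 11011*, 11100*, 11110*, 11111*
[col 1] -0000*, -0010*, -0101, -1000*, -1010*, -1011*, -1100*, -1110*, -1111*, 0-000*, 0-010*, 0-100*, 0-101*, 00-00*, 000-0*, 0010-*, 01-00*, 01-01*, 01-10*, 01-11*, 010-0*, 010-1*, 0100-*, 0101-*, 011-0*, 011-1*, 0110-*, 0111-*, 1-000*, 1-010*, 1-110*, 10-01, 10-10*, 100-0*, 1000-, 11-00*, 11-10*, 11-11*, 110-0*, 1101-*, 111-0*, 1111-*
[col 2] --000*, --010*, -00-0*, -1-00*, -1-10*, -1-11*, -10-0*, -101-*, -11-0*, -111-*, 0--00, 0-0-0*, 0-10-, 01--0*, 01--1*, 01-0-*, 01-1-*, 010--*, 011--*, 1--10, 1-0-0*, 11--0*, 11-1-*
[col 3] --0-0, -1--0, -1-1-, 01---
Prime implicants: --0-0, -0101, -1--0, -1-1-, 0--00, 0-10-, 01---, 1--10, 10-01, 1000-
PI chart (minterm → PIs covering it):
  0 | --0-0,0--00
  2 | --0-0  (sole → essential)
  4 | 0--00,0-10-
  5 | -0101,0-10-
  8 | --0-0,-1--0,0--00,01---
  9 | 01---  (sole → essential)
  10 | --0-0,-1--0,-1-1-,01---
  11 | -1-1-,01---
  12 | -1--0,0--00,0-10-,01---
  13 | 0-10-,01---
  14 | -1--0,-1-1-,01---
  15 | -1-1-,01---
  16 | --0-0,1000-
  17 | 10-01,1000-
  18 | --0-0,1--10
  21 | -0101,10-01
  22 | 1--10  (sole → essential)
  24 | --0-0,-1--0
  26 | --0-0,-1--0,-1-1-,1--10
  27 | -1-1-  (sole → essential)
  28 | -1--0  (sole → essential)
  30 | -1--0,-1-1-,1--10
  31 | -1-1-  (sole → essential)
Essential prime implicants: --0-0, -1--0, -1-1-, 01---, 1--10

NO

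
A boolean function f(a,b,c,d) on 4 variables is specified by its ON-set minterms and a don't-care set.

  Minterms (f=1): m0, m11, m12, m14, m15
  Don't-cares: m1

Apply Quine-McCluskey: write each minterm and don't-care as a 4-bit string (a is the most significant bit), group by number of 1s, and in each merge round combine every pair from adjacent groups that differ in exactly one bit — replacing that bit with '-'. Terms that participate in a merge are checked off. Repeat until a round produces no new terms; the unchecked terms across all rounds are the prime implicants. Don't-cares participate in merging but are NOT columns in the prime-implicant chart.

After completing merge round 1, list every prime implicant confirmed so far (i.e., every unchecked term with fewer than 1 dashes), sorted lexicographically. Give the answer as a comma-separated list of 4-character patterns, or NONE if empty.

Round 0: 0000✓ 0001✓ 1011✓ 1100✓ 1110✓ 1111✓
Round 1: 000- 1-11 11-0 111-
PIs = {000-, 1-11, 11-0, 111-}

NONE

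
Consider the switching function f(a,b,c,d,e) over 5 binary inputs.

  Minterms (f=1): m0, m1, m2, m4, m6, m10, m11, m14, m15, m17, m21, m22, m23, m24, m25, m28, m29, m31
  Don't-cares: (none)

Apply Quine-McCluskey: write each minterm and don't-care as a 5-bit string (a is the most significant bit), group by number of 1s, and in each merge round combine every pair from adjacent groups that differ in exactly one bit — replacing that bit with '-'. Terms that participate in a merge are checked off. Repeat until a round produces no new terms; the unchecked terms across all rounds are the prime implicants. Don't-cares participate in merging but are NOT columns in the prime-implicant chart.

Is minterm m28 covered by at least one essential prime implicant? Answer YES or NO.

size-2^0 implicants → 00000(✓)  00001(✓)  00010(✓)  00100(✓)  00110(✓)  01010(✓)  01011(✓)  01110(✓)  01111(✓)  10001(✓)  10101(✓)  10110(✓)  10111(✓)  11000(✓)  11001(✓)  11100(✓)  11101(✓)  11111(✓)
size-2^1 implicants → -0001  -0110  -1111  0-010(✓)  0-110(✓)  00-00(✓)  00-10(✓)  000-0(✓)  0000-  001-0(✓)  01-10(✓)  01-11(✓)  0101-(✓)  0111-(✓)  1-001(✓)  1-101(✓)  1-111(✓)  10-01(✓)  101-1(✓)  1011-  11-00(✓)  11-01(✓)  1100-(✓)  111-1(✓)  1110-(✓)
size-2^2 implicants → 0--10  00--0  01-1-  1--01  1-1-1  11-0-
Unchecked terms (primes): -0001, -0110, -1111, 0--10, 00--0, 0000-, 01-1-, 1--01, 1-1-1, 1011-, 11-0-
Minterm coverage:
  m0 ⊆ 00--0,0000-
  m1 ⊆ -0001,0000-
  m2 ⊆ 0--10,00--0
  m4 ⊆ 00--0 [E]
  m6 ⊆ -0110,0--10,00--0
  m10 ⊆ 0--10,01-1-
  m11 ⊆ 01-1- [E]
  m14 ⊆ 0--10,01-1-
  m15 ⊆ -1111,01-1-
  m17 ⊆ -0001,1--01
  m21 ⊆ 1--01,1-1-1
  m22 ⊆ -0110,1011-
  m23 ⊆ 1-1-1,1011-
  m24 ⊆ 11-0- [E]
  m25 ⊆ 1--01,11-0-
  m28 ⊆ 11-0- [E]
  m29 ⊆ 1--01,1-1-1,11-0-
  m31 ⊆ -1111,1-1-1
E = {00--0, 01-1-, 11-0-}

YES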